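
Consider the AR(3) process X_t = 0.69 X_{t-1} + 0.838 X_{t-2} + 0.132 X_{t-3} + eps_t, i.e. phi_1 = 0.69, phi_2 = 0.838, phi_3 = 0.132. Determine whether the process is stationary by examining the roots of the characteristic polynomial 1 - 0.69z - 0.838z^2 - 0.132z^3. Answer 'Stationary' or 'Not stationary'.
\text{Not stationary}

The AR(p) characteristic polynomial is P(z) = 1 - 0.69z - 0.838z^2 - 0.132z^3.
Stationarity requires all roots to lie outside the unit circle, i.e. |z| > 1 for every root.
Degree 3: look for a simple real root z0 first, then factor out (1 - z/z0) and solve the remaining quadratic.
Testing z0 = -5: P(-5) = 1 + (-0.69)(-5) + (-0.838)(-5)^2 + (-0.132)(-5)^3
  = 1 + (3.45) + (-20.95) + (16.5) = 0.  So z_0 = -5 is a root, |z_0| = 5.
Divide out the factor (1 + 0.2 z) = (1 - z/z0) (since 1/z0 = -0.2):
  P(z) = (1 + 0.2 z)(1 + (-0.89) z + (-0.66) z^2)
  [check: z-coef -0.89 - (-0.2) = -0.69; z^2-coef -0.66 - (-0.2)(-0.89) = -0.838; z^3-coef -(-0.2)(-0.66) = -0.132.]
Remaining roots from the quadratic factor 1 + (-0.89) z + (-0.66) z^2:
  Set 1 + (-0.89) z + (-0.66) z^2 = 0, i.e. a z^2 + b z + c = 0 with a = -0.66, b = -0.89, c = 1.
  Discriminant D = b^2 - 4ac = (-0.89)^2 - 4*(-0.66)*1 = 0.7921 - (-2.64) = 3.4321.
  D >= 0, so the roots are real: z = (-b +/- sqrt(D)) / (2a) = (0.89 +/- 1.852593) / (-1.32).
    z_1 = (0.89 + 1.852593) / (-1.32) = -2.0777,   |z_1| = 2.0777.
    z_2 = (0.89 - 1.852593) / (-1.32) = 0.7292,   |z_2| = 0.7292.
Moduli of all roots: 5.0000, 2.0777, 0.7292.
All moduli strictly greater than 1? No.
Verdict: Not stationary.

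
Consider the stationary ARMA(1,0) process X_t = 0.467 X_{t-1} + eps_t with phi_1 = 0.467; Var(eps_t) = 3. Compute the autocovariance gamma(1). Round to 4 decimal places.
\gamma(1) = 1.7918

Multiply the model equation by X_{t-k} and take expectations. With theta_0 = psi_0 = 1 and psi_j the MA(infinity) weights, this gives
  gamma(k) - sum_i phi_i gamma(k-i) = c_k,
  c_k = sigma^2 * sum_{j=k..q} theta_j psi_{j-k}   (c_k = 0 for k > q),
using gamma(-m) = gamma(m).
Pure AR (q = 0): c_0 = sigma^2 = 3, c_k = 0 for k >= 1.
Equations for k = 0 and k = 1 (AR order 1):
  gamma(0) = phi_1 gamma(1) + c_0
  gamma(1) = phi_1 gamma(0) + c_1
Substituting the second into the first: gamma(0) (1 - phi_1^2) = c_0 + phi_1 c_1, so
  gamma(0) = c_0 / (1 - phi_1^2) = 3 / (1 - (0.467)^2) = 3 / 0.781911 = 3.836754.
  gamma(1) = phi_1 gamma(0) = (0.467)(3.836754) = 1.791764.
Therefore gamma(1) = 1.7918 (to 4 decimal places).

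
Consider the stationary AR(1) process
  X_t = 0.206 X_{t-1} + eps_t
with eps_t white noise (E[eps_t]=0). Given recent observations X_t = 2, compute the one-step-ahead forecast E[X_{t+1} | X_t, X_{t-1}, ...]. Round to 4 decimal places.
E[X_{t+1} \mid \mathcal F_t] = 0.4120

For an AR(p) model X_t = c + sum_i phi_i X_{t-i} + eps_t, the
one-step-ahead conditional mean is
  E[X_{t+1} | X_t, ...] = c + sum_i phi_i X_{t+1-i}.
Substitute known values:
  E[X_{t+1} | ...] = (0.206) * (2)
                   = 0.4120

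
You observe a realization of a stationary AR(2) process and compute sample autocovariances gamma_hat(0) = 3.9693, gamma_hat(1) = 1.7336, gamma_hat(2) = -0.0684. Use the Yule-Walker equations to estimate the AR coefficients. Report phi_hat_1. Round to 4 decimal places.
\hat\phi_{1} = 0.5490

The Yule-Walker equations for an AR(p) process read, in matrix form,
  Gamma_p phi = r_p,   with   (Gamma_p)_{ij} = gamma(|i - j|),
                       (r_p)_i = gamma(i),   i,j = 1..p.
Substitute the sample gammas (Toeplitz matrix and right-hand side of size 2):
  Gamma_p = [[3.9693, 1.7336], [1.7336, 3.9693]]
  r_p     = [1.7336, -0.0684]
Written out:
  3.9693 phi_1 + 1.7336 phi_2 = 1.7336
  1.7336 phi_1 + 3.9693 phi_2 = -0.0684
Solve by Cramer's rule:
  det = gamma(0)^2 - gamma(1)^2 = (3.9693)^2 - (1.7336)^2 = 15.75534249 - 3.00536896 = 12.74997353
  phi_hat_1 = [gamma(1) gamma(0) - gamma(1) gamma(2)] / det = [(1.7336)(3.9693) - (1.7336)(-0.0684)] / 12.74997353 = 6.99975672 / 12.74997353 = 0.549
  phi_hat_2 = [gamma(0) gamma(2) - gamma(1)^2] / det = [(3.9693)(-0.0684) - (1.7336)^2] / 12.74997353 = -3.27686908 / 12.74997353 = -0.257
So phi_hat = [0.5490, -0.2570].
Therefore phi_hat_1 = 0.5490.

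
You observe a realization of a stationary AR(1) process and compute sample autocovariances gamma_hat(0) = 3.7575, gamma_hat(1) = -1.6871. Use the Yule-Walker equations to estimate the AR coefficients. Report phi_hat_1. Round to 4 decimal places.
\hat\phi_{1} = -0.4490

The Yule-Walker equations for an AR(p) process read, in matrix form,
  Gamma_p phi = r_p,   with   (Gamma_p)_{ij} = gamma(|i - j|),
                       (r_p)_i = gamma(i),   i,j = 1..p.
Substitute the sample gammas (Toeplitz matrix and right-hand side of size 1):
  Gamma_p = [[3.7575]]
  r_p     = [-1.6871]
With p = 1 this is the single equation gamma(0) phi_1 = gamma(1):
  phi_hat_1 = gamma(1) / gamma(0) = -1.6871 / 3.7575 = -0.4490.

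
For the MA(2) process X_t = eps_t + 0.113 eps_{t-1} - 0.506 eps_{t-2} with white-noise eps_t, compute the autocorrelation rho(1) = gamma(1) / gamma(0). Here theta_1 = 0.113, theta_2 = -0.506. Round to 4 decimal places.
\rho(1) = 0.0440

For an MA(q) process with theta_0 = 1, the autocovariance is
  gamma(k) = sigma^2 * sum_{i=0..q-k} theta_i * theta_{i+k},
and rho(k) = gamma(k) / gamma(0). Sigma^2 cancels.
  numerator   = (1)*(0.113) + (0.113)*(-0.506) = 0.055822.
  denominator = (1)^2 + (0.113)^2 + (-0.506)^2 = 1.268805.
  rho(1) = 0.055822 / 1.268805 = 0.0440.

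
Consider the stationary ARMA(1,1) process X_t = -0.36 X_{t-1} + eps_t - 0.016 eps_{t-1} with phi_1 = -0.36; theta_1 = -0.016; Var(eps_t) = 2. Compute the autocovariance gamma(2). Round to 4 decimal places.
\gamma(2) = 0.3128

Multiply the model equation by X_{t-k} and take expectations. With theta_0 = psi_0 = 1 and psi_j the MA(infinity) weights, this gives
  gamma(k) - sum_i phi_i gamma(k-i) = c_k,
  c_k = sigma^2 * sum_{j=k..q} theta_j psi_{j-k}   (c_k = 0 for k > q),
using gamma(-m) = gamma(m).
psi-weights needed (psi_j = theta_j + sum_i phi_i psi_{j-i}):
  psi_1 = theta_1 + phi_1 = -0.016 + (-0.36) = -0.376
Right-hand sides:
  c_0 = sigma^2 (1 + theta_1 psi_1) = 2 * (1 + (-0.016)(-0.376)) = 2 * 1.006016 = 2.012032
  c_1 = sigma^2 theta_1 = 2 * (-0.016) = -0.032
  c_2 = 0
Equations for k = 0 and k = 1 (AR order 1):
  gamma(0) = phi_1 gamma(1) + c_0
  gamma(1) = phi_1 gamma(0) + c_1
Substituting the second into the first: gamma(0) (1 - phi_1^2) = c_0 + phi_1 c_1, so
  gamma(0) = (c_0 + phi_1 c_1) / (1 - phi_1^2) = (2.012032 + (-0.36)(-0.032)) / (1 - (-0.36)^2) = 2.023552 / 0.8704 = 2.324853.
  gamma(1) = phi_1 gamma(0) + c_1 = (-0.36)(2.324853) + (-0.032) = -0.868947.
For k = 2 (> q): gamma(2) = phi_1 gamma(1) = (-0.36)(-0.868947) = 0.312821.
Therefore gamma(2) = 0.3128 (to 4 decimal places).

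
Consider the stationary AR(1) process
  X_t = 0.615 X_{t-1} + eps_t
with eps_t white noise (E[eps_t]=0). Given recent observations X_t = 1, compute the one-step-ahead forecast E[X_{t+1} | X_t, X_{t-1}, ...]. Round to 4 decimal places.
E[X_{t+1} \mid \mathcal F_t] = 0.6150

For an AR(p) model X_t = c + sum_i phi_i X_{t-i} + eps_t, the
one-step-ahead conditional mean is
  E[X_{t+1} | X_t, ...] = c + sum_i phi_i X_{t+1-i}.
Substitute known values:
  E[X_{t+1} | ...] = (0.615) * (1)
                   = 0.6150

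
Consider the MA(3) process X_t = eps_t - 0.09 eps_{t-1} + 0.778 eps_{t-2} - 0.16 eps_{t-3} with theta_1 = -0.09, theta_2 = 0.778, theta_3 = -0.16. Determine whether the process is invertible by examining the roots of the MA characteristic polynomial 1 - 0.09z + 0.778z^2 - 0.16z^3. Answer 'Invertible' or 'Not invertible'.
\text{Invertible}

The MA(q) characteristic polynomial is P(z) = 1 - 0.09z + 0.778z^2 - 0.16z^3.
Invertibility requires all roots to lie outside the unit circle, i.e. |z| > 1 for every root.
Degree 3: look for a simple real root z0 first, then factor out (1 - z/z0) and solve the remaining quadratic.
Testing z0 = 5: P(5) = 1 + (-0.09)(5) + (0.778)(5)^2 + (-0.16)(5)^3
  = 1 + (-0.45) + (19.45) + (-20) = 0.  So z_0 = 5 is a root, |z_0| = 5.
Divide out the factor (1 - 0.2 z) = (1 - z/z0) (since 1/z0 = 0.2):
  P(z) = (1 - 0.2 z)(1 + (0.11) z + (0.8) z^2)
  [check: z-coef 0.11 - (0.2) = -0.09; z^2-coef 0.8 - (0.2)(0.11) = 0.778; z^3-coef -(0.2)(0.8) = -0.16.]
Remaining roots from the quadratic factor 1 + (0.11) z + (0.8) z^2:
  Set 1 + (0.11) z + (0.8) z^2 = 0, i.e. a z^2 + b z + c = 0 with a = 0.8, b = 0.11, c = 1.
  Discriminant D = b^2 - 4ac = (0.11)^2 - 4*(0.8)*1 = 0.0121 - (3.2) = -3.1879.
  D < 0, so the roots are the complex-conjugate pair z = (-b +/- i sqrt(-D)) / (2a) = -0.0687 +/- 1.1159i.
  For a conjugate pair |z|^2 = z * conj(z) = (product of roots) = c/a = 1/(0.8) = 1.25, so |z| = sqrt(1.25) = 1.118 for both roots.
Moduli of all roots: 5.0000, 1.1180, 1.1180.
All moduli strictly greater than 1? Yes.
Verdict: Invertible.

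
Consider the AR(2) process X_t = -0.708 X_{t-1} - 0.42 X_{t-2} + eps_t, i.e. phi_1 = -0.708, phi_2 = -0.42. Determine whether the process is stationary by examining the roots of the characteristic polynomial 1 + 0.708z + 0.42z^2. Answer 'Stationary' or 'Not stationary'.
\text{Stationary}

The AR(p) characteristic polynomial is P(z) = 1 + 0.708z + 0.42z^2.
Stationarity requires all roots to lie outside the unit circle, i.e. |z| > 1 for every root.
Set 1 + (0.708) z + (0.42) z^2 = 0, i.e. a z^2 + b z + c = 0 with a = 0.42, b = 0.708, c = 1.
Discriminant D = b^2 - 4ac = (0.708)^2 - 4*(0.42)*1 = 0.501264 - (1.68) = -1.178736.
D < 0, so the roots are the complex-conjugate pair z = (-b +/- i sqrt(-D)) / (2a) = -0.8429 +/- 1.2925i.
For a conjugate pair |z|^2 = z * conj(z) = (product of roots) = c/a = 1/(0.42) = 2.380952, so |z| = sqrt(2.380952) = 1.543 for both roots.
Moduli of all roots: 1.5430, 1.5430.
All moduli strictly greater than 1? Yes.
Verdict: Stationary.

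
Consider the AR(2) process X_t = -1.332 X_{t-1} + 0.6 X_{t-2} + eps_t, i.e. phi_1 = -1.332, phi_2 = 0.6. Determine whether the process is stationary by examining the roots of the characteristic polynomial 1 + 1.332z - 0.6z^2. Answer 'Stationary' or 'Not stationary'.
\text{Not stationary}

The AR(p) characteristic polynomial is P(z) = 1 + 1.332z - 0.6z^2.
Stationarity requires all roots to lie outside the unit circle, i.e. |z| > 1 for every root.
Set 1 + (1.332) z + (-0.6) z^2 = 0, i.e. a z^2 + b z + c = 0 with a = -0.6, b = 1.332, c = 1.
Discriminant D = b^2 - 4ac = (1.332)^2 - 4*(-0.6)*1 = 1.774224 - (-2.4) = 4.174224.
D >= 0, so the roots are real: z = (-b +/- sqrt(D)) / (2a) = (-1.332 +/- 2.043092) / (-1.2).
  z_1 = (-1.332 + 2.043092) / (-1.2) = -0.5926,   |z_1| = 0.5926.
  z_2 = (-1.332 - 2.043092) / (-1.2) = 2.8126,   |z_2| = 2.8126.
Moduli of all roots: 0.5926, 2.8126.
All moduli strictly greater than 1? No.
Verdict: Not stationary.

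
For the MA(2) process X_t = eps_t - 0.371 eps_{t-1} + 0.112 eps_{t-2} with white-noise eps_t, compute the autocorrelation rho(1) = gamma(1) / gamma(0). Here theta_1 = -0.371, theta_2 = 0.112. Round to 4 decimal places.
\rho(1) = -0.3587

For an MA(q) process with theta_0 = 1, the autocovariance is
  gamma(k) = sigma^2 * sum_{i=0..q-k} theta_i * theta_{i+k},
and rho(k) = gamma(k) / gamma(0). Sigma^2 cancels.
  numerator   = (1)*(-0.371) + (-0.371)*(0.112) = -0.412552.
  denominator = (1)^2 + (-0.371)^2 + (0.112)^2 = 1.150185.
  rho(1) = -0.412552 / 1.150185 = -0.3587.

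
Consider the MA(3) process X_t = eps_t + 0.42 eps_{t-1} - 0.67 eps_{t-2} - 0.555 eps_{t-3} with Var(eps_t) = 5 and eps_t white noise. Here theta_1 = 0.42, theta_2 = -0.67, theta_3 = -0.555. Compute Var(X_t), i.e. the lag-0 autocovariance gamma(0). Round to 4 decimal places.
\gamma(0) = 9.6666

For an MA(q) process X_t = eps_t + sum_i theta_i eps_{t-i} with
Var(eps_t) = sigma^2, the variance is
  gamma(0) = sigma^2 * (1 + sum_i theta_i^2).
  sum_i theta_i^2 = (0.42)^2 + (-0.67)^2 + (-0.555)^2 = 0.1764 + 0.4489 + 0.308025 = 0.933325.
  gamma(0) = 5 * (1 + 0.933325) = 5 * 1.933325 = 9.666625, which rounds to 9.6666.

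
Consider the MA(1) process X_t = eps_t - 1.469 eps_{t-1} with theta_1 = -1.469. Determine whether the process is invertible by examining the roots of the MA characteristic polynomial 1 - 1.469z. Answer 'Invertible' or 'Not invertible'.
\text{Not invertible}

The MA(q) characteristic polynomial is P(z) = 1 - 1.469z.
Invertibility requires all roots to lie outside the unit circle, i.e. |z| > 1 for every root.
This is linear in z: 1 + (-1.469) z = 0  =>  z = -1/(-1.469) = 0.680735,  |z| = 0.680735.
Moduli of all roots: 0.6807.
All moduli strictly greater than 1? No.
Verdict: Not invertible.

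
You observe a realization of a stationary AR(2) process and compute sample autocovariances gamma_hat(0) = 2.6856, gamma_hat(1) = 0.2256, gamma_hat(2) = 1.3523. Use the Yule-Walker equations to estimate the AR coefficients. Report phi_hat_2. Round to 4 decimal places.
\hat\phi_{2} = 0.5000

The Yule-Walker equations for an AR(p) process read, in matrix form,
  Gamma_p phi = r_p,   with   (Gamma_p)_{ij} = gamma(|i - j|),
                       (r_p)_i = gamma(i),   i,j = 1..p.
Substitute the sample gammas (Toeplitz matrix and right-hand side of size 2):
  Gamma_p = [[2.6856, 0.2256], [0.2256, 2.6856]]
  r_p     = [0.2256, 1.3523]
Written out:
  2.6856 phi_1 + 0.2256 phi_2 = 0.2256
  0.2256 phi_1 + 2.6856 phi_2 = 1.3523
Solve by Cramer's rule:
  det = gamma(0)^2 - gamma(1)^2 = (2.6856)^2 - (0.2256)^2 = 7.21244736 - 0.05089536 = 7.161552
  phi_hat_1 = [gamma(1) gamma(0) - gamma(1) gamma(2)] / det = [(0.2256)(2.6856) - (0.2256)(1.3523)] / 7.161552 = 0.30079248 / 7.161552 = 0.042
  phi_hat_2 = [gamma(0) gamma(2) - gamma(1)^2] / det = [(2.6856)(1.3523) - (0.2256)^2] / 7.161552 = 3.58084152 / 7.161552 = 0.5
So phi_hat = [0.0420, 0.5000].
Therefore phi_hat_2 = 0.5000.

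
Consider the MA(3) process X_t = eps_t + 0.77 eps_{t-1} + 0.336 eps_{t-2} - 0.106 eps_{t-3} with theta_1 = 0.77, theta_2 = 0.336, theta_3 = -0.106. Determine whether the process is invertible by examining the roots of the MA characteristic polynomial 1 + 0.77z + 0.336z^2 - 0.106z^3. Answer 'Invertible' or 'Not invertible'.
\text{Invertible}

The MA(q) characteristic polynomial is P(z) = 1 + 0.77z + 0.336z^2 - 0.106z^3.
Invertibility requires all roots to lie outside the unit circle, i.e. |z| > 1 for every root.
Degree 3: look for a simple real root z0 first, then factor out (1 - z/z0) and solve the remaining quadratic.
Testing z0 = 5: P(5) = 1 + (0.77)(5) + (0.336)(5)^2 + (-0.106)(5)^3
  = 1 + (3.85) + (8.4) + (-13.25) = 0.  So z_0 = 5 is a root, |z_0| = 5.
Divide out the factor (1 - 0.2 z) = (1 - z/z0) (since 1/z0 = 0.2):
  P(z) = (1 - 0.2 z)(1 + (0.97) z + (0.53) z^2)
  [check: z-coef 0.97 - (0.2) = 0.77; z^2-coef 0.53 - (0.2)(0.97) = 0.336; z^3-coef -(0.2)(0.53) = -0.106.]
Remaining roots from the quadratic factor 1 + (0.97) z + (0.53) z^2:
  Set 1 + (0.97) z + (0.53) z^2 = 0, i.e. a z^2 + b z + c = 0 with a = 0.53, b = 0.97, c = 1.
  Discriminant D = b^2 - 4ac = (0.97)^2 - 4*(0.53)*1 = 0.9409 - (2.12) = -1.1791.
  D < 0, so the roots are the complex-conjugate pair z = (-b +/- i sqrt(-D)) / (2a) = -0.9151 +/- 1.0244i.
  For a conjugate pair |z|^2 = z * conj(z) = (product of roots) = c/a = 1/(0.53) = 1.886792, so |z| = sqrt(1.886792) = 1.3736 for both roots.
Moduli of all roots: 5.0000, 1.3736, 1.3736.
All moduli strictly greater than 1? Yes.
Verdict: Invertible.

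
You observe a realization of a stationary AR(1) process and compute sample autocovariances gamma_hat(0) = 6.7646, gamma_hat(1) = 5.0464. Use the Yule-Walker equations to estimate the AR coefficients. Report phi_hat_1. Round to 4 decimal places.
\hat\phi_{1} = 0.7460

The Yule-Walker equations for an AR(p) process read, in matrix form,
  Gamma_p phi = r_p,   with   (Gamma_p)_{ij} = gamma(|i - j|),
                       (r_p)_i = gamma(i),   i,j = 1..p.
Substitute the sample gammas (Toeplitz matrix and right-hand side of size 1):
  Gamma_p = [[6.7646]]
  r_p     = [5.0464]
With p = 1 this is the single equation gamma(0) phi_1 = gamma(1):
  phi_hat_1 = gamma(1) / gamma(0) = 5.0464 / 6.7646 = 0.7460.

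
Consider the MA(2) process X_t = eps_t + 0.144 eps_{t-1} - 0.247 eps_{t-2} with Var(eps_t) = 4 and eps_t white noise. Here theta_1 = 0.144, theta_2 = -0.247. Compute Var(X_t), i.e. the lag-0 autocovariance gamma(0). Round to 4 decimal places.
\gamma(0) = 4.3270

For an MA(q) process X_t = eps_t + sum_i theta_i eps_{t-i} with
Var(eps_t) = sigma^2, the variance is
  gamma(0) = sigma^2 * (1 + sum_i theta_i^2).
  sum_i theta_i^2 = (0.144)^2 + (-0.247)^2 = 0.020736 + 0.061009 = 0.081745.
  gamma(0) = 4 * (1 + 0.081745) = 4 * 1.081745 = 4.32698, which rounds to 4.3270.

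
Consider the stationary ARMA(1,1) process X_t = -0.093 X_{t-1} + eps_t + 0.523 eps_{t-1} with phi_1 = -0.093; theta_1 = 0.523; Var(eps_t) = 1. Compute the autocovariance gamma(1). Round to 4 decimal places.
\gamma(1) = 0.4127

Multiply the model equation by X_{t-k} and take expectations. With theta_0 = psi_0 = 1 and psi_j the MA(infinity) weights, this gives
  gamma(k) - sum_i phi_i gamma(k-i) = c_k,
  c_k = sigma^2 * sum_{j=k..q} theta_j psi_{j-k}   (c_k = 0 for k > q),
using gamma(-m) = gamma(m).
psi-weights needed (psi_j = theta_j + sum_i phi_i psi_{j-i}):
  psi_1 = theta_1 + phi_1 = 0.523 + (-0.093) = 0.43
Right-hand sides:
  c_0 = sigma^2 (1 + theta_1 psi_1) = 1 * (1 + (0.523)(0.43)) = 1 * 1.22489 = 1.22489
  c_1 = sigma^2 theta_1 = 1 * (0.523) = 0.523
  c_2 = 0
Equations for k = 0 and k = 1 (AR order 1):
  gamma(0) = phi_1 gamma(1) + c_0
  gamma(1) = phi_1 gamma(0) + c_1
Substituting the second into the first: gamma(0) (1 - phi_1^2) = c_0 + phi_1 c_1, so
  gamma(0) = (c_0 + phi_1 c_1) / (1 - phi_1^2) = (1.22489 + (-0.093)(0.523)) / (1 - (-0.093)^2) = 1.176251 / 0.991351 = 1.186513.
  gamma(1) = phi_1 gamma(0) + c_1 = (-0.093)(1.186513) + (0.523) = 0.412654.
Therefore gamma(1) = 0.4127 (to 4 decimal places).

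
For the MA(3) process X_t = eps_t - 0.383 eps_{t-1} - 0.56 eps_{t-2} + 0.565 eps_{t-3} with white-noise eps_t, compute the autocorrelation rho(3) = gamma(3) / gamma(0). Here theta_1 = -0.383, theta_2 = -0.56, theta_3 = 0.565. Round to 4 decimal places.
\rho(3) = 0.3175

For an MA(q) process with theta_0 = 1, the autocovariance is
  gamma(k) = sigma^2 * sum_{i=0..q-k} theta_i * theta_{i+k},
and rho(k) = gamma(k) / gamma(0). Sigma^2 cancels.
  numerator   = (1)*(0.565) = 0.565.
  denominator = (1)^2 + (-0.383)^2 + (-0.56)^2 + (0.565)^2 = 1.779514.
  rho(3) = 0.565 / 1.779514 = 0.3175.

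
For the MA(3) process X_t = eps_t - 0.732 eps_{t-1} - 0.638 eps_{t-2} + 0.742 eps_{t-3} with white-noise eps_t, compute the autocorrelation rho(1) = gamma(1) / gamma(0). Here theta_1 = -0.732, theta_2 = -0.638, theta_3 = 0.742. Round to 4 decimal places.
\rho(1) = -0.2961

For an MA(q) process with theta_0 = 1, the autocovariance is
  gamma(k) = sigma^2 * sum_{i=0..q-k} theta_i * theta_{i+k},
and rho(k) = gamma(k) / gamma(0). Sigma^2 cancels.
  numerator   = (1)*(-0.732) + (-0.732)*(-0.638) + (-0.638)*(0.742) = -0.73838.
  denominator = (1)^2 + (-0.732)^2 + (-0.638)^2 + (0.742)^2 = 2.493432.
  rho(1) = -0.73838 / 2.493432 = -0.2961.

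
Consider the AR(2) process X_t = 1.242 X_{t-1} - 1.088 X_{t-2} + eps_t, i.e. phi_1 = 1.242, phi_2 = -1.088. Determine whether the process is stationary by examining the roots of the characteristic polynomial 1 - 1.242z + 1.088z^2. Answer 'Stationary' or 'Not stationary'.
\text{Not stationary}

The AR(p) characteristic polynomial is P(z) = 1 - 1.242z + 1.088z^2.
Stationarity requires all roots to lie outside the unit circle, i.e. |z| > 1 for every root.
Set 1 + (-1.242) z + (1.088) z^2 = 0, i.e. a z^2 + b z + c = 0 with a = 1.088, b = -1.242, c = 1.
Discriminant D = b^2 - 4ac = (-1.242)^2 - 4*(1.088)*1 = 1.542564 - (4.352) = -2.809436.
D < 0, so the roots are the complex-conjugate pair z = (-b +/- i sqrt(-D)) / (2a) = 0.5708 +/- 0.7703i.
For a conjugate pair |z|^2 = z * conj(z) = (product of roots) = c/a = 1/(1.088) = 0.919118, so |z| = sqrt(0.919118) = 0.9587 for both roots.
Moduli of all roots: 0.9587, 0.9587.
All moduli strictly greater than 1? No.
Verdict: Not stationary.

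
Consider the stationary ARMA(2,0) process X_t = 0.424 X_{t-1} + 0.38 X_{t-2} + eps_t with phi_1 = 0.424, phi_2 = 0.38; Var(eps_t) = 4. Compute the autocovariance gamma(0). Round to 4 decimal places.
\gamma(0) = 8.7825

Multiply the model equation by X_{t-k} and take expectations. With theta_0 = psi_0 = 1 and psi_j the MA(infinity) weights, this gives
  gamma(k) - sum_i phi_i gamma(k-i) = c_k,
  c_k = sigma^2 * sum_{j=k..q} theta_j psi_{j-k}   (c_k = 0 for k > q),
using gamma(-m) = gamma(m).
Pure AR (q = 0): c_0 = sigma^2 = 4, c_k = 0 for k >= 1.
Equations for k = 0, 1, 2 (AR order 2, c_2 = 0):
  (E0) gamma(0) = phi_1 gamma(1) + phi_2 gamma(2) + c_0
  (E1) gamma(1) = phi_1 gamma(0) + phi_2 gamma(1) + c_1
  (E2) gamma(2) = phi_1 gamma(1) + phi_2 gamma(0)
From (E1): gamma(1) = A gamma(0) + B with
  A = phi_1 / (1 - phi_2) = 0.424 / 0.62 = 0.683871,   B = c_1 / (1 - phi_2) = 0 / 0.62 = 0.
Insert (E2) into (E0): gamma(0) (1 - phi_2^2) = phi_1 (1 + phi_2) gamma(1) + c_0.
  phi_1 (1 + phi_2) = (0.424)(1.38) = 0.58512,   1 - phi_2^2 = 0.8556.
Replace gamma(1) by A gamma(0) + B and collect gamma(0):
  gamma(0) [0.8556 - (0.58512)(0.683871)] = c_0 = 4
  gamma(0) * 0.455453 = 4
  gamma(0) = 4 / 0.455453 = 8.782457.
Therefore gamma(0) = 8.7825 (to 4 decimal places).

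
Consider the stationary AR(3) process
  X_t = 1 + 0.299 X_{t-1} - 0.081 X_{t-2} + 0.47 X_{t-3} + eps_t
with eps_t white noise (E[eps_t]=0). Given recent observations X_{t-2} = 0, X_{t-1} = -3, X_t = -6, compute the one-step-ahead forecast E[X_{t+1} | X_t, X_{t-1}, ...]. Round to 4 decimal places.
E[X_{t+1} \mid \mathcal F_t] = -0.5510

For an AR(p) model X_t = c + sum_i phi_i X_{t-i} + eps_t, the
one-step-ahead conditional mean is
  E[X_{t+1} | X_t, ...] = c + sum_i phi_i X_{t+1-i}.
Substitute known values:
  E[X_{t+1} | ...] = 1 + (0.299) * (-6) + (-0.081) * (-3) + (0.47) * (0)
                   = -0.5510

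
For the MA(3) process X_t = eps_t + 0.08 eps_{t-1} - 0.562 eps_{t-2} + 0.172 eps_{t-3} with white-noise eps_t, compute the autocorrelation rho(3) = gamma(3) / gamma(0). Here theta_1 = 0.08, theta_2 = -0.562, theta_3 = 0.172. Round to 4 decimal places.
\rho(3) = 0.1272

For an MA(q) process with theta_0 = 1, the autocovariance is
  gamma(k) = sigma^2 * sum_{i=0..q-k} theta_i * theta_{i+k},
and rho(k) = gamma(k) / gamma(0). Sigma^2 cancels.
  numerator   = (1)*(0.172) = 0.172.
  denominator = (1)^2 + (0.08)^2 + (-0.562)^2 + (0.172)^2 = 1.351828.
  rho(3) = 0.172 / 1.351828 = 0.1272.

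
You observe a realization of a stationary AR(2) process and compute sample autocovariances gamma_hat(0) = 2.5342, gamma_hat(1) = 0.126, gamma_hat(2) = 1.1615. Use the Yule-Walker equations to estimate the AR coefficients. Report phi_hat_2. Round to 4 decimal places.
\hat\phi_{2} = 0.4570

The Yule-Walker equations for an AR(p) process read, in matrix form,
  Gamma_p phi = r_p,   with   (Gamma_p)_{ij} = gamma(|i - j|),
                       (r_p)_i = gamma(i),   i,j = 1..p.
Substitute the sample gammas (Toeplitz matrix and right-hand side of size 2):
  Gamma_p = [[2.5342, 0.126], [0.126, 2.5342]]
  r_p     = [0.126, 1.1615]
Written out:
  2.5342 phi_1 + 0.126 phi_2 = 0.126
  0.126 phi_1 + 2.5342 phi_2 = 1.1615
Solve by Cramer's rule:
  det = gamma(0)^2 - gamma(1)^2 = (2.5342)^2 - (0.126)^2 = 6.42216964 - 0.015876 = 6.40629364
  phi_hat_1 = [gamma(1) gamma(0) - gamma(1) gamma(2)] / det = [(0.126)(2.5342) - (0.126)(1.1615)] / 6.40629364 = 0.1729602 / 6.40629364 = 0.027
  phi_hat_2 = [gamma(0) gamma(2) - gamma(1)^2] / det = [(2.5342)(1.1615) - (0.126)^2] / 6.40629364 = 2.9275973 / 6.40629364 = 0.457
So phi_hat = [0.0270, 0.4570].
Therefore phi_hat_2 = 0.4570.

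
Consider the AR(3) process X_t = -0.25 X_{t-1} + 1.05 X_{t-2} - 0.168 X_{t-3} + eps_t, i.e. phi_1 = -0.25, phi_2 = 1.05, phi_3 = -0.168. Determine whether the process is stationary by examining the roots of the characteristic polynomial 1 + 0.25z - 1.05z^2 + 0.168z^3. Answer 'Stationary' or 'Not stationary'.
\text{Not stationary}

The AR(p) characteristic polynomial is P(z) = 1 + 0.25z - 1.05z^2 + 0.168z^3.
Stationarity requires all roots to lie outside the unit circle, i.e. |z| > 1 for every root.
Degree 3: look for a simple real root z0 first, then factor out (1 - z/z0) and solve the remaining quadratic.
Testing z0 = 1.25: P(1.25) = 1 + (0.25)(1.25) + (-1.05)(1.25)^2 + (0.168)(1.25)^3
  = 1 + (0.3125) + (-1.640625) + (0.328125) = 0.  So z_0 = 1.25 is a root, |z_0| = 1.25.
Divide out the factor (1 - 0.8 z) = (1 - z/z0) (since 1/z0 = 0.8):
  P(z) = (1 - 0.8 z)(1 + (1.05) z + (-0.21) z^2)
  [check: z-coef 1.05 - (0.8) = 0.25; z^2-coef -0.21 - (0.8)(1.05) = -1.05; z^3-coef -(0.8)(-0.21) = 0.168.]
Remaining roots from the quadratic factor 1 + (1.05) z + (-0.21) z^2:
  Set 1 + (1.05) z + (-0.21) z^2 = 0, i.e. a z^2 + b z + c = 0 with a = -0.21, b = 1.05, c = 1.
  Discriminant D = b^2 - 4ac = (1.05)^2 - 4*(-0.21)*1 = 1.1025 - (-0.84) = 1.9425.
  D >= 0, so the roots are real: z = (-b +/- sqrt(D)) / (2a) = (-1.05 +/- 1.393736) / (-0.42).
    z_1 = (-1.05 + 1.393736) / (-0.42) = -0.8184,   |z_1| = 0.8184.
    z_2 = (-1.05 - 1.393736) / (-0.42) = 5.8184,   |z_2| = 5.8184.
Moduli of all roots: 1.2500, 0.8184, 5.8184.
All moduli strictly greater than 1? No.
Verdict: Not stationary.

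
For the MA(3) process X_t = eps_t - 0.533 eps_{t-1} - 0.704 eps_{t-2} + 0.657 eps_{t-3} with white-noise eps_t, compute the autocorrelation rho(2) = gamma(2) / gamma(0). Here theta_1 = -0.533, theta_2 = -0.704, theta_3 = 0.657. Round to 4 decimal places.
\rho(2) = -0.4767

For an MA(q) process with theta_0 = 1, the autocovariance is
  gamma(k) = sigma^2 * sum_{i=0..q-k} theta_i * theta_{i+k},
and rho(k) = gamma(k) / gamma(0). Sigma^2 cancels.
  numerator   = (1)*(-0.704) + (-0.533)*(0.657) = -1.054181.
  denominator = (1)^2 + (-0.533)^2 + (-0.704)^2 + (0.657)^2 = 2.211354.
  rho(2) = -1.054181 / 2.211354 = -0.4767.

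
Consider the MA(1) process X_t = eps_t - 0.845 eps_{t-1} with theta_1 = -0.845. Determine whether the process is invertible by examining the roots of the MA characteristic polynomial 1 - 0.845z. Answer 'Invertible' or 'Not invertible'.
\text{Invertible}

The MA(q) characteristic polynomial is P(z) = 1 - 0.845z.
Invertibility requires all roots to lie outside the unit circle, i.e. |z| > 1 for every root.
This is linear in z: 1 + (-0.845) z = 0  =>  z = -1/(-0.845) = 1.183432,  |z| = 1.183432.
Moduli of all roots: 1.1834.
All moduli strictly greater than 1? Yes.
Verdict: Invertible.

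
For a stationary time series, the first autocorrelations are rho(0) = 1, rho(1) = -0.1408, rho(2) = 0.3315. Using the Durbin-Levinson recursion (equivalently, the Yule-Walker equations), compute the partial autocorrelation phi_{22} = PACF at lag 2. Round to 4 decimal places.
\phi_{22} = 0.3180

The PACF at lag k is phi_{kk}, the last component of the solution
to the Yule-Walker system G_k phi = r_k where
  (G_k)_{ij} = rho(|i - j|), (r_k)_i = rho(i), i,j = 1..k.
Equivalently, Durbin-Levinson gives phi_{kk} iteratively:
  phi_{11} = rho(1)
  phi_{kk} = [rho(k) - sum_{j=1..k-1} phi_{k-1,j} rho(k-j)]
            / [1 - sum_{j=1..k-1} phi_{k-1,j} rho(j)],
  phi_{k,j} = phi_{k-1,j} - phi_{kk} phi_{k-1,k-j},  j = 1..k-1.
Step k = 1:
  phi_11 = rho(1) = -0.1408.
Step k = 2:
  phi_22 = [rho(2) - phi_11 rho(1)] / [1 - phi_11 rho(1)] = [0.3315 - (-0.1408)(-0.1408)] / [1 - (-0.1408)(-0.1408)]
         = 0.31167536 / 0.98017536 = 0.318.
Therefore phi_{22} = 0.3180.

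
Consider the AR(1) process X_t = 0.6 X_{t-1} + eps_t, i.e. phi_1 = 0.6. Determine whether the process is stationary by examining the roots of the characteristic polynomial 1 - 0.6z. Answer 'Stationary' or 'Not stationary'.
\text{Stationary}

The AR(p) characteristic polynomial is P(z) = 1 - 0.6z.
Stationarity requires all roots to lie outside the unit circle, i.e. |z| > 1 for every root.
This is linear in z: 1 + (-0.6) z = 0  =>  z = -1/(-0.6) = 1.666667,  |z| = 1.666667.
Moduli of all roots: 1.6667.
All moduli strictly greater than 1? Yes.
Verdict: Stationary.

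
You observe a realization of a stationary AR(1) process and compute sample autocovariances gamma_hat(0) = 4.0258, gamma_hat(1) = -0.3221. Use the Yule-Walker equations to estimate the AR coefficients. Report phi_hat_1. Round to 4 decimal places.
\hat\phi_{1} = -0.0800

The Yule-Walker equations for an AR(p) process read, in matrix form,
  Gamma_p phi = r_p,   with   (Gamma_p)_{ij} = gamma(|i - j|),
                       (r_p)_i = gamma(i),   i,j = 1..p.
Substitute the sample gammas (Toeplitz matrix and right-hand side of size 1):
  Gamma_p = [[4.0258]]
  r_p     = [-0.3221]
With p = 1 this is the single equation gamma(0) phi_1 = gamma(1):
  phi_hat_1 = gamma(1) / gamma(0) = -0.3221 / 4.0258 = -0.0800.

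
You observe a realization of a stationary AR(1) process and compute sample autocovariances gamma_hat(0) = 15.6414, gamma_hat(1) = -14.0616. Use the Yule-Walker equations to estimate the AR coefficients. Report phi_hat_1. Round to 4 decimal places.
\hat\phi_{1} = -0.8990

The Yule-Walker equations for an AR(p) process read, in matrix form,
  Gamma_p phi = r_p,   with   (Gamma_p)_{ij} = gamma(|i - j|),
                       (r_p)_i = gamma(i),   i,j = 1..p.
Substitute the sample gammas (Toeplitz matrix and right-hand side of size 1):
  Gamma_p = [[15.6414]]
  r_p     = [-14.0616]
With p = 1 this is the single equation gamma(0) phi_1 = gamma(1):
  phi_hat_1 = gamma(1) / gamma(0) = -14.0616 / 15.6414 = -0.8990.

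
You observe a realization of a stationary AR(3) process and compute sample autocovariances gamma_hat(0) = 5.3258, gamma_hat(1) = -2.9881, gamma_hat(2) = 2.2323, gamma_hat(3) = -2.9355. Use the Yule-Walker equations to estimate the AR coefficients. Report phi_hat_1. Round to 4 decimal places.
\hat\phi_{1} = -0.4150

The Yule-Walker equations for an AR(p) process read, in matrix form,
  Gamma_p phi = r_p,   with   (Gamma_p)_{ij} = gamma(|i - j|),
                       (r_p)_i = gamma(i),   i,j = 1..p.
Substitute the sample gammas (Toeplitz matrix and right-hand side of size 3):
  Gamma_p = [[5.3258, -2.9881, 2.2323], [-2.9881, 5.3258, -2.9881], [2.2323, -2.9881, 5.3258]]
  r_p     = [-2.9881, 2.2323, -2.9355]
Written out (R1..R3):
  (R1) 5.3258 phi_1 - 2.9881 phi_2 + 2.2323 phi_3 = -2.9881
  (R2) -2.9881 phi_1 + 5.3258 phi_2 - 2.9881 phi_3 = 2.2323
  (R3) 2.2323 phi_1 - 2.9881 phi_2 + 5.3258 phi_3 = -2.9355
Gaussian elimination:
  R2 <- R2 - (-2.9881/5.3258) R1 = R2 - (-0.561061) R1:  3.649293 phi_2 - 1.735643 phi_3 = 0.555793
  R3 <- R3 - (2.2323/5.3258) R1 = R3 - (0.419148) R1:  -1.735643 phi_2 + 4.390135 phi_3 = -1.683043
  R3 <- R3 - (-1.735643/3.649293) R2 = R3 - (-0.475611) R2:  3.564645 phi_3 = -1.418702
Back-substitution:
  phi_hat_3 = -1.418702 / 3.564645 = -0.397993
  phi_hat_2 = (0.555793 - (-1.735643)(-0.397993)) / 3.649293 = -0.036988
  phi_hat_1 = (-2.9881 - (-2.9881)(-0.036988) - (2.2323)(-0.397993)) / 5.3258 = -0.414996
So phi_hat = [-0.4150, -0.0370, -0.3980].
Therefore phi_hat_1 = -0.4150.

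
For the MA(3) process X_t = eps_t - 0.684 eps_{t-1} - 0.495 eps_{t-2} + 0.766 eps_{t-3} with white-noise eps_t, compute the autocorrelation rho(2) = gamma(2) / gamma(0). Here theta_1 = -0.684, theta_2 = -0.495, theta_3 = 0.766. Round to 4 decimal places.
\rho(2) = -0.4431

For an MA(q) process with theta_0 = 1, the autocovariance is
  gamma(k) = sigma^2 * sum_{i=0..q-k} theta_i * theta_{i+k},
and rho(k) = gamma(k) / gamma(0). Sigma^2 cancels.
  numerator   = (1)*(-0.495) + (-0.684)*(0.766) = -1.018944.
  denominator = (1)^2 + (-0.684)^2 + (-0.495)^2 + (0.766)^2 = 2.299637.
  rho(2) = -1.018944 / 2.299637 = -0.4431.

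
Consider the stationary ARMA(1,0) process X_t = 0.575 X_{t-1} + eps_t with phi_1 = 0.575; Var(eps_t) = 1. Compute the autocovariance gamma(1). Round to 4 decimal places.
\gamma(1) = 0.8590

Multiply the model equation by X_{t-k} and take expectations. With theta_0 = psi_0 = 1 and psi_j the MA(infinity) weights, this gives
  gamma(k) - sum_i phi_i gamma(k-i) = c_k,
  c_k = sigma^2 * sum_{j=k..q} theta_j psi_{j-k}   (c_k = 0 for k > q),
using gamma(-m) = gamma(m).
Pure AR (q = 0): c_0 = sigma^2 = 1, c_k = 0 for k >= 1.
Equations for k = 0 and k = 1 (AR order 1):
  gamma(0) = phi_1 gamma(1) + c_0
  gamma(1) = phi_1 gamma(0) + c_1
Substituting the second into the first: gamma(0) (1 - phi_1^2) = c_0 + phi_1 c_1, so
  gamma(0) = c_0 / (1 - phi_1^2) = 1 / (1 - (0.575)^2) = 1 / 0.669375 = 1.493931.
  gamma(1) = phi_1 gamma(0) = (0.575)(1.493931) = 0.85901.
Therefore gamma(1) = 0.8590 (to 4 decimal places).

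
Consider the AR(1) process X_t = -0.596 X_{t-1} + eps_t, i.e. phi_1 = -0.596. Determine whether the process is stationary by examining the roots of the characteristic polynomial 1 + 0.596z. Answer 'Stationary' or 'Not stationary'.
\text{Stationary}

The AR(p) characteristic polynomial is P(z) = 1 + 0.596z.
Stationarity requires all roots to lie outside the unit circle, i.e. |z| > 1 for every root.
This is linear in z: 1 + (0.596) z = 0  =>  z = -1/(0.596) = -1.677852,  |z| = 1.677852.
Moduli of all roots: 1.6779.
All moduli strictly greater than 1? Yes.
Verdict: Stationary.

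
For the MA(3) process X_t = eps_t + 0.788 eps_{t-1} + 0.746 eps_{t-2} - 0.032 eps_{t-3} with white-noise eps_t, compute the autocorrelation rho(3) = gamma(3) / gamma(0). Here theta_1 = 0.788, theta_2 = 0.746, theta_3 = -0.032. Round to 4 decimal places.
\rho(3) = -0.0147

For an MA(q) process with theta_0 = 1, the autocovariance is
  gamma(k) = sigma^2 * sum_{i=0..q-k} theta_i * theta_{i+k},
and rho(k) = gamma(k) / gamma(0). Sigma^2 cancels.
  numerator   = (1)*(-0.032) = -0.032.
  denominator = (1)^2 + (0.788)^2 + (0.746)^2 + (-0.032)^2 = 2.178484.
  rho(3) = -0.032 / 2.178484 = -0.0147.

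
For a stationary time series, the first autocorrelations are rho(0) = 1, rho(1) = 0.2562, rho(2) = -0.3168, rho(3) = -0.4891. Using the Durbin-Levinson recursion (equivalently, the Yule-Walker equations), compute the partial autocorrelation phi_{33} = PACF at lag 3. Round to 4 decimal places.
\phi_{33} = -0.3469

The PACF at lag k is phi_{kk}, the last component of the solution
to the Yule-Walker system G_k phi = r_k where
  (G_k)_{ij} = rho(|i - j|), (r_k)_i = rho(i), i,j = 1..k.
Equivalently, Durbin-Levinson gives phi_{kk} iteratively:
  phi_{11} = rho(1)
  phi_{kk} = [rho(k) - sum_{j=1..k-1} phi_{k-1,j} rho(k-j)]
            / [1 - sum_{j=1..k-1} phi_{k-1,j} rho(j)],
  phi_{k,j} = phi_{k-1,j} - phi_{kk} phi_{k-1,k-j},  j = 1..k-1.
Step k = 1:
  phi_11 = rho(1) = 0.2562.
Step k = 2:
  phi_22 = [rho(2) - phi_11 rho(1)] / [1 - phi_11 rho(1)] = [-0.3168 - (0.2562)(0.2562)] / [1 - (0.2562)(0.2562)]
         = -0.38243844 / 0.93436156 = -0.409305.
  Update: phi_21 = phi_11 - phi_22 phi_11 = 0.2562 - (-0.409305)(0.2562) = 0.361064.
Step k = 3:
  phi_33 = [rho(3) - phi_21 rho(2) - phi_22 rho(1)] / [1 - phi_21 rho(1) - phi_22 rho(2)]
    numerator   = -0.4891 - (0.361064)(-0.3168) - (-0.409305)(0.2562) = -0.26985115
    denominator = 1 - (0.361064)(0.2562) - (-0.409305)(-0.3168) = 0.77782777
  phi_33 = -0.26985115 / 0.77782777 = -0.3469.
Therefore phi_{33} = -0.3469.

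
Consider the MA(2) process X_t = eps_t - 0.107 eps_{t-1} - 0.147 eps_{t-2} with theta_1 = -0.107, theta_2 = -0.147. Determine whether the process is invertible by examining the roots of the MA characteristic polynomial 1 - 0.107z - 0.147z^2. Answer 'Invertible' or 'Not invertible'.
\text{Invertible}

The MA(q) characteristic polynomial is P(z) = 1 - 0.107z - 0.147z^2.
Invertibility requires all roots to lie outside the unit circle, i.e. |z| > 1 for every root.
Set 1 + (-0.107) z + (-0.147) z^2 = 0, i.e. a z^2 + b z + c = 0 with a = -0.147, b = -0.107, c = 1.
Discriminant D = b^2 - 4ac = (-0.107)^2 - 4*(-0.147)*1 = 0.011449 - (-0.588) = 0.599449.
D >= 0, so the roots are real: z = (-b +/- sqrt(D)) / (2a) = (0.107 +/- 0.774241) / (-0.294).
  z_1 = (0.107 + 0.774241) / (-0.294) = -2.9974,   |z_1| = 2.9974.
  z_2 = (0.107 - 0.774241) / (-0.294) = 2.2695,   |z_2| = 2.2695.
Moduli of all roots: 2.9974, 2.2695.
All moduli strictly greater than 1? Yes.
Verdict: Invertible.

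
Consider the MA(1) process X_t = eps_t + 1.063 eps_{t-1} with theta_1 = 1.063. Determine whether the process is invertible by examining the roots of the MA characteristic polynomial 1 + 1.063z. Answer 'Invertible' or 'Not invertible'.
\text{Not invertible}

The MA(q) characteristic polynomial is P(z) = 1 + 1.063z.
Invertibility requires all roots to lie outside the unit circle, i.e. |z| > 1 for every root.
This is linear in z: 1 + (1.063) z = 0  =>  z = -1/(1.063) = -0.940734,  |z| = 0.940734.
Moduli of all roots: 0.9407.
All moduli strictly greater than 1? No.
Verdict: Not invertible.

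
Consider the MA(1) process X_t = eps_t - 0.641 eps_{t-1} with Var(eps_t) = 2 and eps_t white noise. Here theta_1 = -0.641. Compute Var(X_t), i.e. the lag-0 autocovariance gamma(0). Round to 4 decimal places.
\gamma(0) = 2.8218

For an MA(q) process X_t = eps_t + sum_i theta_i eps_{t-i} with
Var(eps_t) = sigma^2, the variance is
  gamma(0) = sigma^2 * (1 + sum_i theta_i^2).
  sum_i theta_i^2 = (-0.641)^2 = 0.410881.
  gamma(0) = 2 * (1 + 0.410881) = 2 * 1.410881 = 2.821762, which rounds to 2.8218.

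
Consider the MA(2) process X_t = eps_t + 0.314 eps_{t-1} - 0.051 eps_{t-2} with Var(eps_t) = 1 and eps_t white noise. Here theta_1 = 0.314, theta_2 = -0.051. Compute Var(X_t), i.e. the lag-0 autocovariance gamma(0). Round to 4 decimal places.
\gamma(0) = 1.1012

For an MA(q) process X_t = eps_t + sum_i theta_i eps_{t-i} with
Var(eps_t) = sigma^2, the variance is
  gamma(0) = sigma^2 * (1 + sum_i theta_i^2).
  sum_i theta_i^2 = (0.314)^2 + (-0.051)^2 = 0.098596 + 0.002601 = 0.101197.
  gamma(0) = 1 * (1 + 0.101197) = 1 * 1.101197 = 1.101197, which rounds to 1.1012.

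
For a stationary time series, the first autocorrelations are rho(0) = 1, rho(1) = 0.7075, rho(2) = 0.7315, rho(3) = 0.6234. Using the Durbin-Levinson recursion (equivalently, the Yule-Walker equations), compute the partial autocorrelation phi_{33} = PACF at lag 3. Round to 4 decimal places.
\phi_{33} = 0.0459

The PACF at lag k is phi_{kk}, the last component of the solution
to the Yule-Walker system G_k phi = r_k where
  (G_k)_{ij} = rho(|i - j|), (r_k)_i = rho(i), i,j = 1..k.
Equivalently, Durbin-Levinson gives phi_{kk} iteratively:
  phi_{11} = rho(1)
  phi_{kk} = [rho(k) - sum_{j=1..k-1} phi_{k-1,j} rho(k-j)]
            / [1 - sum_{j=1..k-1} phi_{k-1,j} rho(j)],
  phi_{k,j} = phi_{k-1,j} - phi_{kk} phi_{k-1,k-j},  j = 1..k-1.
Step k = 1:
  phi_11 = rho(1) = 0.7075.
Step k = 2:
  phi_22 = [rho(2) - phi_11 rho(1)] / [1 - phi_11 rho(1)] = [0.7315 - (0.7075)(0.7075)] / [1 - (0.7075)(0.7075)]
         = 0.23094375 / 0.49944375 = 0.462402.
  Update: phi_21 = phi_11 - phi_22 phi_11 = 0.7075 - (0.462402)(0.7075) = 0.380351.
Step k = 3:
  phi_33 = [rho(3) - phi_21 rho(2) - phi_22 rho(1)] / [1 - phi_21 rho(1) - phi_22 rho(2)]
    numerator   = 0.6234 - (0.380351)(0.7315) - (0.462402)(0.7075) = 0.01802415
    denominator = 1 - (0.380351)(0.7075) - (0.462402)(0.7315) = 0.39265492
  phi_33 = 0.01802415 / 0.39265492 = 0.0459.
Therefore phi_{33} = 0.0459.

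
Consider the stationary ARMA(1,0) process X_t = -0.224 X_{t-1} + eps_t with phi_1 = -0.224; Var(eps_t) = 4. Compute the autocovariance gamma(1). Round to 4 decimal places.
\gamma(1) = -0.9433

Multiply the model equation by X_{t-k} and take expectations. With theta_0 = psi_0 = 1 and psi_j the MA(infinity) weights, this gives
  gamma(k) - sum_i phi_i gamma(k-i) = c_k,
  c_k = sigma^2 * sum_{j=k..q} theta_j psi_{j-k}   (c_k = 0 for k > q),
using gamma(-m) = gamma(m).
Pure AR (q = 0): c_0 = sigma^2 = 4, c_k = 0 for k >= 1.
Equations for k = 0 and k = 1 (AR order 1):
  gamma(0) = phi_1 gamma(1) + c_0
  gamma(1) = phi_1 gamma(0) + c_1
Substituting the second into the first: gamma(0) (1 - phi_1^2) = c_0 + phi_1 c_1, so
  gamma(0) = c_0 / (1 - phi_1^2) = 4 / (1 - (-0.224)^2) = 4 / 0.949824 = 4.211307.
  gamma(1) = phi_1 gamma(0) = (-0.224)(4.211307) = -0.943333.
Therefore gamma(1) = -0.9433 (to 4 decimal places).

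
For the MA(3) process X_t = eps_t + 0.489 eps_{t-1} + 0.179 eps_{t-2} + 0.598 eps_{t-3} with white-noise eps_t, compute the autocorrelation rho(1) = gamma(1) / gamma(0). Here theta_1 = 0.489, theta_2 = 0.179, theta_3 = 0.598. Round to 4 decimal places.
\rho(1) = 0.4197

For an MA(q) process with theta_0 = 1, the autocovariance is
  gamma(k) = sigma^2 * sum_{i=0..q-k} theta_i * theta_{i+k},
and rho(k) = gamma(k) / gamma(0). Sigma^2 cancels.
  numerator   = (1)*(0.489) + (0.489)*(0.179) + (0.179)*(0.598) = 0.683573.
  denominator = (1)^2 + (0.489)^2 + (0.179)^2 + (0.598)^2 = 1.628766.
  rho(1) = 0.683573 / 1.628766 = 0.4197.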